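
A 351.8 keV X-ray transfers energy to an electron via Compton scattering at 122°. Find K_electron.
180.4645 keV

By energy conservation: K_e = E_initial - E_final

First find the scattered photon energy:
Initial wavelength: λ = hc/E = 3.5243 pm
Compton shift: Δλ = λ_C(1 - cos(122°)) = 3.7121 pm
Final wavelength: λ' = 3.5243 + 3.7121 = 7.2363 pm
Final photon energy: E' = hc/λ' = 171.3355 keV

Electron kinetic energy:
K_e = E - E' = 351.8000 - 171.3355 = 180.4645 keV

(Intermediate values are shown rounded; full precision is carried through to the final answer.)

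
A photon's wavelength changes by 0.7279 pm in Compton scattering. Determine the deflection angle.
45.57°

From the Compton formula Δλ = λ_C(1 - cos θ), we can solve for θ:

cos θ = 1 - Δλ/λ_C

Given:
- Δλ = 0.7279 pm
- λ_C = h/(m_e·c) ≈ 2.42631024 pm

cos θ = 1 - 0.7279/2.42631024
cos θ = 1 - 0.300003
cos θ = 0.699997

θ = arccos(0.699997)
θ = 45.57°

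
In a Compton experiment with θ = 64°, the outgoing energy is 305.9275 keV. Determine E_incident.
460.9000 keV

Convert final energy to wavelength (hc ≈ 1239.842 keV·pm):
λ' = hc/E' = 1239.842 / 305.9275 = 4.0527 pm

Calculate the Compton shift:
Δλ = λ_C(1 - cos(64°))
Δλ = 2.4263 × (1 - cos(64°))
Δλ = 1.3627 pm

Initial wavelength:
λ = λ' - Δλ = 4.0527 - 1.3627 = 2.6900 pm

Initial energy:
E = hc/λ = 1239.842 / 2.6900 = 460.9000 keV

(Intermediate values are shown rounded; full precision is carried through to the final answer.)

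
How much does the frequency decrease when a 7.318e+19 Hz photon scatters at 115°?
3.346e+19 Hz (decrease)

Convert frequency to wavelength (c = 299792458 m/s):
λ₀ = c/f₀ = 299792458/7.318e+19 = 4.0966447e-12 m = 4.0966 pm

Calculate Compton shift:
Δλ = λ_C(1 - cos(115°)) = 3.4517 pm

Final wavelength:
λ' = λ₀ + Δλ = 4.0966 + 3.4517 = 7.5484 pm

Final frequency:
f' = c/λ' = 299792458/7.5483579e-12 = 3.9716248e+19 Hz

Frequency shift (decrease):
Δf = f₀ - f' = 7.318e+19 - 3.9716248e+19 = 3.346e+19 Hz

(Intermediate values are shown rounded; full precision is carried through to the final answer.)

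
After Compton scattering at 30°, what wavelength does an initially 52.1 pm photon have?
52.4251 pm

Using the Compton formula: λ' = λ + λ_C(1 − cos θ)

For θ = 30°, cos θ = √3/2 (exact) ≈ 0.8660, so:
1 − cos 30° = 1 − (√3/2) ≈ 0.1340

Δλ = λ_C × 0.1340 = 2.4263 × 0.1340 = 0.3251 pm

λ' = 52.1 + 0.3251 = 52.4251 pm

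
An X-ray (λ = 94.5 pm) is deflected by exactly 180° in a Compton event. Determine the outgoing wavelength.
99.3526 pm

Using the Compton formula: λ' = λ + λ_C(1 − cos θ)

For θ = 180°, cos θ = -1 (exact) = -1.0000, so:
1 − cos 180° = 1 − (-1) = 2.0000

Δλ = λ_C × 2.0000 = 2.4263 × 2.0000 = 4.8526 pm

λ' = 94.5 + 4.8526 = 99.3526 pm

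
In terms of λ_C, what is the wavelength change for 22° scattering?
0.0728 λ_C

The Compton shift formula is:
Δλ = λ_C(1 - cos θ)

Dividing both sides by λ_C:
Δλ/λ_C = 1 - cos θ

For θ = 22°:
Δλ/λ_C = 1 - cos(22°)
Δλ/λ_C = 1 - 0.9272
Δλ/λ_C = 0.0728

This means the shift is 0.0728 × λ_C = 0.1767 pm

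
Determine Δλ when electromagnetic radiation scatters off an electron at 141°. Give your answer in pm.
4.3119 pm

Using the Compton scattering formula:
Δλ = λ_C(1 - cos θ)

where λ_C = h/(m_e·c) ≈ 2.4263 pm is the Compton wavelength of an electron.

For θ = 141°:
cos(141°) = -0.7771
1 - cos(141°) = 1.7771

Δλ = 2.4263 × 1.7771
Δλ = 4.3119 pm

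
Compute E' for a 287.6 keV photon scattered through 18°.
279.8901 keV

First convert energy to wavelength:
λ = hc/E, with hc ≈ 1239.842 keV·pm (i.e. 1239.842 eV·nm)

For E = 287.6 keV = 287600 eV:
λ = 1239.842 keV·pm / 287.6 keV
λ = 4.3110 pm

Calculate the Compton shift:
Δλ = λ_C(1 - cos(18°)) = 2.4263 × 0.0489
Δλ = 0.1188 pm

Final wavelength:
λ' = 4.3110 + 0.1188 = 4.4297 pm

Final energy:
E' = hc/λ' = 1239.842 / 4.4297 = 279.8901 keV

(Intermediate values are shown rounded; full precision is carried through to the final answer.)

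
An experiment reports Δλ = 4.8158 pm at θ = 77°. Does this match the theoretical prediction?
No, inconsistent

Calculate the expected shift for θ = 77°:

Δλ_expected = λ_C(1 - cos(77°))
Δλ_expected = 2.4263 × (1 - cos(77°))
Δλ_expected = 2.4263 × 0.7750
Δλ_expected = 1.8805 pm

Given shift: 4.8158 pm
Expected shift: 1.8805 pm
Difference: 2.9353 pm

The values do not match. The given shift corresponds to θ ≈ 170.0°, not 77°.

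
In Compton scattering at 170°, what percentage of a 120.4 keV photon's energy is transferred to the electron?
0.3186 (or 31.86%)

Calculate initial and final photon energies:

Initial: E₀ = 120.4 keV → λ₀ = 10.2977 pm
Compton shift: Δλ = 4.8158 pm
Final wavelength: λ' = 15.1135 pm
Final energy: E' = 82.0357 keV

Fractional energy loss:
(E₀ - E')/E₀ = (120.4000 - 82.0357)/120.4000
= 38.3643/120.4000
= 0.3186
= 31.86%

(Intermediate values are shown rounded; full precision is carried through to the final answer.)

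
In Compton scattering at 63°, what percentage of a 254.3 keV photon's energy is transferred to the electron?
0.2137 (or 21.37%)

Calculate initial and final photon energies:

Initial: E₀ = 254.3 keV → λ₀ = 4.8755 pm
Compton shift: Δλ = 1.3248 pm
Final wavelength: λ' = 6.2003 pm
Final energy: E' = 199.9649 keV

Fractional energy loss:
(E₀ - E')/E₀ = (254.3000 - 199.9649)/254.3000
= 54.3351/254.3000
= 0.2137
= 21.37%

(Intermediate values are shown rounded; full precision is carried through to the final answer.)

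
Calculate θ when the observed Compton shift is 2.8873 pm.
100.95°

From the Compton formula Δλ = λ_C(1 - cos θ), we can solve for θ:

cos θ = 1 - Δλ/λ_C

Given:
- Δλ = 2.8873 pm
- λ_C = h/(m_e·c) ≈ 2.42631024 pm

cos θ = 1 - 2.8873/2.42631024
cos θ = 1 - 1.189996
cos θ = -0.189996

θ = arccos(-0.189996)
θ = 100.95°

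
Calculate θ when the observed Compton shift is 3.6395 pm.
120.00°

From the Compton formula Δλ = λ_C(1 - cos θ), we can solve for θ:

cos θ = 1 - Δλ/λ_C

Given:
- Δλ = 3.6395 pm
- λ_C = h/(m_e·c) ≈ 2.42631024 pm

cos θ = 1 - 3.6395/2.42631024
cos θ = 1 - 1.500014
cos θ = -0.500014

θ = arccos(-0.500014)
θ = 120.00°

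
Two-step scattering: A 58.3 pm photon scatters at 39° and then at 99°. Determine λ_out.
61.6466 pm

Apply Compton shift twice:

First scattering at θ₁ = 39°:
Δλ₁ = λ_C(1 - cos(39°))
Δλ₁ = 2.4263 × 0.2229
Δλ₁ = 0.5407 pm

After first scattering:
λ₁ = 58.3 + 0.5407 = 58.8407 pm

Second scattering at θ₂ = 99°:
Δλ₂ = λ_C(1 - cos(99°))
Δλ₂ = 2.4263 × 1.1564
Δλ₂ = 2.8059 pm

Final wavelength:
λ₂ = 58.8407 + 2.8059 = 61.6466 pm

Total shift: Δλ_total = 0.5407 + 2.8059 = 3.3466 pm

(Intermediate values are shown rounded; full precision is carried through to the final answer.)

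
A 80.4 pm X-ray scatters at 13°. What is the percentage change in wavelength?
0.0773%

Calculate the Compton shift:
Δλ = λ_C(1 - cos(13°))
Δλ = 2.4263 × (1 - cos(13°))
Δλ = 2.4263 × 0.0256
Δλ = 0.0622 pm

Percentage change:
(Δλ/λ₀) × 100 = (0.0622/80.4) × 100
= 0.0773%

(Intermediate values are shown rounded; full precision is carried through to the final answer.)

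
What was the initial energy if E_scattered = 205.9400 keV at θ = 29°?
216.9000 keV

Convert final energy to wavelength (hc ≈ 1239.842 keV·pm):
λ' = hc/E' = 1239.842 / 205.9400 = 6.0204 pm

Calculate the Compton shift:
Δλ = λ_C(1 - cos(29°))
Δλ = 2.4263 × (1 - cos(29°))
Δλ = 0.3042 pm

Initial wavelength:
λ = λ' - Δλ = 6.0204 - 0.3042 = 5.7162 pm

Initial energy:
E = hc/λ = 1239.842 / 5.7162 = 216.9000 keV

(Intermediate values are shown rounded; full precision is carried through to the final answer.)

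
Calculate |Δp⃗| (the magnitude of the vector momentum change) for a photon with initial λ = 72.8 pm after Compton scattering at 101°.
1.3780e-23 kg·m/s

Photon momentum magnitude is p = h/λ.

Initial momentum:
p₀ = h/λ = 6.6261e-34/7.2800e-11 = 9.1017e-24 kg·m/s

After scattering:
λ' = λ + Δλ = 72.8 + 2.8893 = 75.6893 pm
p' = h/λ' = 6.6261e-34/7.5689e-11 = 8.7543e-24 kg·m/s

Momentum is a vector; the scattered photon's direction makes angle θ = 101° with the incident direction. The magnitude of the vector change Δp⃗ = p⃗₀ − p⃗' is found from the law of cosines:
|Δp⃗|² = p₀² + p'² − 2p₀p'cos θ
|Δp⃗|² = (9.1017e-24)² + (8.7543e-24)² − 2·9.1017e-24·8.7543e-24·cos(101°)
|Δp⃗| = 1.3780e-23 kg·m/s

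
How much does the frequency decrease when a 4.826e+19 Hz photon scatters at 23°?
1.453e+18 Hz (decrease)

Convert frequency to wavelength (c = 299792458 m/s):
λ₀ = c/f₀ = 299792458/4.826e+19 = 6.2120277e-12 m = 6.2120 pm

Calculate Compton shift:
Δλ = λ_C(1 - cos(23°)) = 0.1929 pm

Final wavelength:
λ' = λ₀ + Δλ = 6.2120 + 0.1929 = 6.4049 pm

Final frequency:
f' = c/λ' = 299792458/6.4049076e-12 = 4.6806680e+19 Hz

Frequency shift (decrease):
Δf = f₀ - f' = 4.826e+19 - 4.6806680e+19 = 1.453e+18 Hz

(Intermediate values are shown rounded; full precision is carried through to the final answer.)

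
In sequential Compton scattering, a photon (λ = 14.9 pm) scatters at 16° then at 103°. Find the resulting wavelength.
17.9661 pm

Apply Compton shift twice:

First scattering at θ₁ = 16°:
Δλ₁ = λ_C(1 - cos(16°))
Δλ₁ = 2.4263 × 0.0387
Δλ₁ = 0.0940 pm

After first scattering:
λ₁ = 14.9 + 0.0940 = 14.9940 pm

Second scattering at θ₂ = 103°:
Δλ₂ = λ_C(1 - cos(103°))
Δλ₂ = 2.4263 × 1.2250
Δλ₂ = 2.9721 pm

Final wavelength:
λ₂ = 14.9940 + 2.9721 = 17.9661 pm

Total shift: Δλ_total = 0.0940 + 2.9721 = 3.0661 pm

(Intermediate values are shown rounded; full precision is carried through to the final answer.)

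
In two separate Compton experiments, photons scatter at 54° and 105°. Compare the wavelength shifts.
105° produces the larger shift by a factor of 3.054

Calculate both shifts using Δλ = λ_C(1 - cos θ):

For θ₁ = 54°:
Δλ₁ = 2.4263 × (1 - cos(54°))
Δλ₁ = 2.4263 × 0.4122
Δλ₁ = 1.0002 pm

For θ₂ = 105°:
Δλ₂ = 2.4263 × (1 - cos(105°))
Δλ₂ = 2.4263 × 1.2588
Δλ₂ = 3.0543 pm

The 105° angle produces the larger shift.
Ratio: 3.0543/1.0002 = 3.054

(Intermediate values are shown rounded; full precision is carried through to the final answer.)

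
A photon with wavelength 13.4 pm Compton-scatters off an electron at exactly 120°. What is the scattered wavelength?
17.0395 pm

Using the Compton formula: λ' = λ + λ_C(1 − cos θ)

For θ = 120°, cos θ = -1/2 (exact) = -0.5000, so:
1 − cos 120° = 1 − (-1/2) = 1.5000

Δλ = λ_C × 1.5000 = 2.4263 × 1.5000 = 3.6395 pm

λ' = 13.4 + 3.6395 = 17.0395 pm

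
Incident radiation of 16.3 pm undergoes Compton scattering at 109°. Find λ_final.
19.5162 pm

Using the Compton scattering formula:
λ' = λ + Δλ = λ + λ_C(1 - cos θ)

Given:
- Initial wavelength λ = 16.3 pm
- Scattering angle θ = 109°
- Compton wavelength λ_C ≈ 2.4263 pm

Calculate the shift:
Δλ = 2.4263 × (1 - cos(109°))
Δλ = 2.4263 × 1.3256
Δλ = 3.2162 pm

Final wavelength:
λ' = 16.3 + 3.2162 = 19.5162 pm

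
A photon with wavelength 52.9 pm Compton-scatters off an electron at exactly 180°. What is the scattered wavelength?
57.7526 pm

Using the Compton formula: λ' = λ + λ_C(1 − cos θ)

For θ = 180°, cos θ = -1 (exact) = -1.0000, so:
1 − cos 180° = 1 − (-1) = 2.0000

Δλ = λ_C × 2.0000 = 2.4263 × 2.0000 = 4.8526 pm

λ' = 52.9 + 4.8526 = 57.7526 pm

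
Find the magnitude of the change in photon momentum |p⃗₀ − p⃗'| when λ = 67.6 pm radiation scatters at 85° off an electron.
1.3036e-23 kg·m/s

Photon momentum magnitude is p = h/λ.

Initial momentum:
p₀ = h/λ = 6.6261e-34/6.7600e-11 = 9.8019e-24 kg·m/s

After scattering:
λ' = λ + Δλ = 67.6 + 2.2148 = 69.8148 pm
p' = h/λ' = 6.6261e-34/6.9815e-11 = 9.4909e-24 kg·m/s

Momentum is a vector; the scattered photon's direction makes angle θ = 85° with the incident direction. The magnitude of the vector change Δp⃗ = p⃗₀ − p⃗' is found from the law of cosines:
|Δp⃗|² = p₀² + p'² − 2p₀p'cos θ
|Δp⃗|² = (9.8019e-24)² + (9.4909e-24)² − 2·9.8019e-24·9.4909e-24·cos(85°)
|Δp⃗| = 1.3036e-23 kg·m/s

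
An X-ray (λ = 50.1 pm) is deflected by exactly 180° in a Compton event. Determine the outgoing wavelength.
54.9526 pm

Using the Compton formula: λ' = λ + λ_C(1 − cos θ)

For θ = 180°, cos θ = -1 (exact) = -1.0000, so:
1 − cos 180° = 1 − (-1) = 2.0000

Δλ = λ_C × 2.0000 = 2.4263 × 2.0000 = 4.8526 pm

λ' = 50.1 + 4.8526 = 54.9526 pm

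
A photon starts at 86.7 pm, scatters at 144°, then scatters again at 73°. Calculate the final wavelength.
92.8062 pm

Apply Compton shift twice:

First scattering at θ₁ = 144°:
Δλ₁ = λ_C(1 - cos(144°))
Δλ₁ = 2.4263 × 1.8090
Δλ₁ = 4.3892 pm

After first scattering:
λ₁ = 86.7 + 4.3892 = 91.0892 pm

Second scattering at θ₂ = 73°:
Δλ₂ = λ_C(1 - cos(73°))
Δλ₂ = 2.4263 × 0.7076
Δλ₂ = 1.7169 pm

Final wavelength:
λ₂ = 91.0892 + 1.7169 = 92.8062 pm

Total shift: Δλ_total = 4.3892 + 1.7169 = 6.1062 pm

(Intermediate values are shown rounded; full precision is carried through to the final answer.)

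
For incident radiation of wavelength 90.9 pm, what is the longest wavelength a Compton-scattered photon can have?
95.7526 pm (at θ = 180°)

The Compton shift is Δλ = λ_C(1 − cos θ).

Since cos θ ranges from −1 to 1, the factor (1 − cos θ) ranges from 0 to 2; the maximum shift occurs at θ = 180° (backscattering):
Δλ_max = 2λ_C = 2 × 2.4263 pm = 4.8526 pm

Maximum scattered wavelength:
λ'_max = λ₀ + Δλ_max = 90.9 + 4.8526 = 95.7526 pm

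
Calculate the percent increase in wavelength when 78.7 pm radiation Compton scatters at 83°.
2.7073%

Calculate the Compton shift:
Δλ = λ_C(1 - cos(83°))
Δλ = 2.4263 × (1 - cos(83°))
Δλ = 2.4263 × 0.8781
Δλ = 2.1306 pm

Percentage change:
(Δλ/λ₀) × 100 = (2.1306/78.7) × 100
= 2.7073%

(Intermediate values are shown rounded; full precision is carried through to the final answer.)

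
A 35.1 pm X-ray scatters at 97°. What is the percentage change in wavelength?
7.7550%

Calculate the Compton shift:
Δλ = λ_C(1 - cos(97°))
Δλ = 2.4263 × (1 - cos(97°))
Δλ = 2.4263 × 1.1219
Δλ = 2.7220 pm

Percentage change:
(Δλ/λ₀) × 100 = (2.7220/35.1) × 100
= 7.7550%

(Intermediate values are shown rounded; full precision is carried through to the final answer.)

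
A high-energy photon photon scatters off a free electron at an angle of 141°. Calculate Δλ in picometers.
4.3119 pm

Using the Compton scattering formula:
Δλ = λ_C(1 - cos θ)

where λ_C = h/(m_e·c) ≈ 2.4263 pm is the Compton wavelength of an electron.

For θ = 141°:
cos(141°) = -0.7771
1 - cos(141°) = 1.7771

Δλ = 2.4263 × 1.7771
Δλ = 4.3119 pm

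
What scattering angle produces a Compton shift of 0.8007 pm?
47.93°

From the Compton formula Δλ = λ_C(1 - cos θ), we can solve for θ:

cos θ = 1 - Δλ/λ_C

Given:
- Δλ = 0.8007 pm
- λ_C = h/(m_e·c) ≈ 2.42631024 pm

cos θ = 1 - 0.8007/2.42631024
cos θ = 1 - 0.330007
cos θ = 0.669993

θ = arccos(0.669993)
θ = 47.93°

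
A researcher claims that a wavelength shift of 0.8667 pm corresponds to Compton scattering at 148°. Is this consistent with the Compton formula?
No, inconsistent

Calculate the expected shift for θ = 148°:

Δλ_expected = λ_C(1 - cos(148°))
Δλ_expected = 2.4263 × (1 - cos(148°))
Δλ_expected = 2.4263 × 1.8480
Δλ_expected = 4.4839 pm

Given shift: 0.8667 pm
Expected shift: 4.4839 pm
Difference: 3.6172 pm

The values do not match. The given shift corresponds to θ ≈ 50.0°, not 148°.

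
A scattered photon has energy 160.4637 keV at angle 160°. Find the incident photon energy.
410.4997 keV

Convert final energy to wavelength (hc ≈ 1239.842 keV·pm):
λ' = hc/E' = 1239.842 / 160.4637 = 7.7266 pm

Calculate the Compton shift:
Δλ = λ_C(1 - cos(160°))
Δλ = 2.4263 × (1 - cos(160°))
Δλ = 4.7063 pm

Initial wavelength:
λ = λ' - Δλ = 7.7266 - 4.7063 = 3.0203 pm

Initial energy:
E = hc/λ = 1239.842 / 3.0203 = 410.4997 keV

(Intermediate values are shown rounded; full precision is carried through to the final answer.)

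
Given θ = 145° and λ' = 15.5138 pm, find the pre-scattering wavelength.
11.1000 pm

From λ' = λ + Δλ, we have λ = λ' - Δλ

First calculate the Compton shift:
Δλ = λ_C(1 - cos θ)
Δλ = 2.4263 × (1 - cos(145°))
Δλ = 2.4263 × 1.8192
Δλ = 4.4138 pm

Initial wavelength:
λ = λ' - Δλ
λ = 15.5138 - 4.4138
λ = 11.1000 pm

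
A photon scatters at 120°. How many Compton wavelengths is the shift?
1.5000 λ_C

The Compton shift formula is:
Δλ = λ_C(1 - cos θ)

Dividing both sides by λ_C:
Δλ/λ_C = 1 - cos θ

For θ = 120°:
Δλ/λ_C = 1 - cos(120°)
Δλ/λ_C = 1 - -0.5000
Δλ/λ_C = 1.5000

This means the shift is 1.5000 × λ_C = 3.6395 pm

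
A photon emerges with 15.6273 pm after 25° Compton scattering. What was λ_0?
15.4000 pm

From λ' = λ + Δλ, we have λ = λ' - Δλ

First calculate the Compton shift:
Δλ = λ_C(1 - cos θ)
Δλ = 2.4263 × (1 - cos(25°))
Δλ = 2.4263 × 0.0937
Δλ = 0.2273 pm

Initial wavelength:
λ = λ' - Δλ
λ = 15.6273 - 0.2273
λ = 15.4000 pm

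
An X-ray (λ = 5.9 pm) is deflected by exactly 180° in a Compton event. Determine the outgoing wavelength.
10.7526 pm

Using the Compton formula: λ' = λ + λ_C(1 − cos θ)

For θ = 180°, cos θ = -1 (exact) = -1.0000, so:
1 − cos 180° = 1 − (-1) = 2.0000

Δλ = λ_C × 2.0000 = 2.4263 × 2.0000 = 4.8526 pm

λ' = 5.9 + 4.8526 = 10.7526 pm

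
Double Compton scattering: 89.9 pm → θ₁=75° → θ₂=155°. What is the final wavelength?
96.3236 pm

Apply Compton shift twice:

First scattering at θ₁ = 75°:
Δλ₁ = λ_C(1 - cos(75°))
Δλ₁ = 2.4263 × 0.7412
Δλ₁ = 1.7983 pm

After first scattering:
λ₁ = 89.9 + 1.7983 = 91.6983 pm

Second scattering at θ₂ = 155°:
Δλ₂ = λ_C(1 - cos(155°))
Δλ₂ = 2.4263 × 1.9063
Δλ₂ = 4.6253 pm

Final wavelength:
λ₂ = 91.6983 + 4.6253 = 96.3236 pm

Total shift: Δλ_total = 1.7983 + 4.6253 = 6.4236 pm

(Intermediate values are shown rounded; full precision is carried through to the final answer.)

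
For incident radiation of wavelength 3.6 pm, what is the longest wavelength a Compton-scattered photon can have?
8.4526 pm (at θ = 180°)

The Compton shift is Δλ = λ_C(1 − cos θ).

Since cos θ ranges from −1 to 1, the factor (1 − cos θ) ranges from 0 to 2; the maximum shift occurs at θ = 180° (backscattering):
Δλ_max = 2λ_C = 2 × 2.4263 pm = 4.8526 pm

Maximum scattered wavelength:
λ'_max = λ₀ + Δλ_max = 3.6 + 4.8526 = 8.4526 pm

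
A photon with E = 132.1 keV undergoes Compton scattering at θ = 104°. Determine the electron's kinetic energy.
32.1040 keV

By energy conservation: K_e = E_initial - E_final

First find the scattered photon energy:
Initial wavelength: λ = hc/E = 9.3856 pm
Compton shift: Δλ = λ_C(1 - cos(104°)) = 3.0133 pm
Final wavelength: λ' = 9.3856 + 3.0133 = 12.3989 pm
Final photon energy: E' = hc/λ' = 99.9960 keV

Electron kinetic energy:
K_e = E - E' = 132.1000 - 99.9960 = 32.1040 keV

(Intermediate values are shown rounded; full precision is carried through to the final answer.)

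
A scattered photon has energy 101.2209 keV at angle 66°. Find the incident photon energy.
114.7000 keV

Convert final energy to wavelength (hc ≈ 1239.842 keV·pm):
λ' = hc/E' = 1239.842 / 101.2209 = 12.2489 pm

Calculate the Compton shift:
Δλ = λ_C(1 - cos(66°))
Δλ = 2.4263 × (1 - cos(66°))
Δλ = 1.4394 pm

Initial wavelength:
λ = λ' - Δλ = 12.2489 - 1.4394 = 10.8094 pm

Initial energy:
E = hc/λ = 1239.842 / 10.8094 = 114.7000 keV

(Intermediate values are shown rounded; full precision is carried through to the final answer.)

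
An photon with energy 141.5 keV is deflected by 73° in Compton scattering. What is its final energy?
118.3161 keV

First convert energy to wavelength:
λ = hc/E, with hc ≈ 1239.842 keV·pm (i.e. 1239.842 eV·nm)

For E = 141.5 keV = 141500 eV:
λ = 1239.842 keV·pm / 141.5 keV
λ = 8.7621 pm

Calculate the Compton shift:
Δλ = λ_C(1 - cos(73°)) = 2.4263 × 0.7076
Δλ = 1.7169 pm

Final wavelength:
λ' = 8.7621 + 1.7169 = 10.4791 pm

Final energy:
E' = hc/λ' = 1239.842 / 10.4791 = 118.3161 keV

(Intermediate values are shown rounded; full precision is carried through to the final answer.)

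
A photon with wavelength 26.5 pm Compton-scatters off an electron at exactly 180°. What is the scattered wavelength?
31.3526 pm

Using the Compton formula: λ' = λ + λ_C(1 − cos θ)

For θ = 180°, cos θ = -1 (exact) = -1.0000, so:
1 − cos 180° = 1 − (-1) = 2.0000

Δλ = λ_C × 2.0000 = 2.4263 × 2.0000 = 4.8526 pm

λ' = 26.5 + 4.8526 = 31.3526 pm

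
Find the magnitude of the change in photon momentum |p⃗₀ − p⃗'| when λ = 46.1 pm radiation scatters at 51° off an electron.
1.2260e-23 kg·m/s

Photon momentum magnitude is p = h/λ.

Initial momentum:
p₀ = h/λ = 6.6261e-34/4.6100e-11 = 1.4373e-23 kg·m/s

After scattering:
λ' = λ + Δλ = 46.1 + 0.8994 = 46.9994 pm
p' = h/λ' = 6.6261e-34/4.6999e-11 = 1.4098e-23 kg·m/s

Momentum is a vector; the scattered photon's direction makes angle θ = 51° with the incident direction. The magnitude of the vector change Δp⃗ = p⃗₀ − p⃗' is found from the law of cosines:
|Δp⃗|² = p₀² + p'² − 2p₀p'cos θ
|Δp⃗|² = (1.4373e-23)² + (1.4098e-23)² − 2·1.4373e-23·1.4098e-23·cos(51°)
|Δp⃗| = 1.2260e-23 kg·m/s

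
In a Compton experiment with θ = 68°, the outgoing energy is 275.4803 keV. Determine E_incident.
415.6001 keV

Convert final energy to wavelength (hc ≈ 1239.842 keV·pm):
λ' = hc/E' = 1239.842 / 275.4803 = 4.5007 pm

Calculate the Compton shift:
Δλ = λ_C(1 - cos(68°))
Δλ = 2.4263 × (1 - cos(68°))
Δλ = 1.5174 pm

Initial wavelength:
λ = λ' - Δλ = 4.5007 - 1.5174 = 2.9833 pm

Initial energy:
E = hc/λ = 1239.842 / 2.9833 = 415.6001 keV

(Intermediate values are shown rounded; full precision is carried through to the final answer.)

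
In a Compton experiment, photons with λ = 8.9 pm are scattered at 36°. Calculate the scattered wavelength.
9.3634 pm

Using the Compton scattering formula:
λ' = λ + Δλ = λ + λ_C(1 - cos θ)

Given:
- Initial wavelength λ = 8.9 pm
- Scattering angle θ = 36°
- Compton wavelength λ_C ≈ 2.4263 pm

Calculate the shift:
Δλ = 2.4263 × (1 - cos(36°))
Δλ = 2.4263 × 0.1910
Δλ = 0.4634 pm

Final wavelength:
λ' = 8.9 + 0.4634 = 9.3634 pm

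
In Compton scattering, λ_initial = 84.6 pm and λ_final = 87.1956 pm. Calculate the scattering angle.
94.00°

First find the wavelength shift:
Δλ = λ' - λ = 87.1956 - 84.6 = 2.5956 pm

Using Δλ = λ_C(1 - cos θ), with λ_C = h/(m_e·c) ≈ 2.42631024 pm:
cos θ = 1 - Δλ/λ_C
cos θ = 1 - 2.5956/2.42631024
cos θ = -0.069773

θ = arccos(-0.069773)
θ = 94.00°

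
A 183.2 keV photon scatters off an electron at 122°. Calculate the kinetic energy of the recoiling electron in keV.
64.8917 keV

By energy conservation: K_e = E_initial - E_final

First find the scattered photon energy:
Initial wavelength: λ = hc/E = 6.7677 pm
Compton shift: Δλ = λ_C(1 - cos(122°)) = 3.7121 pm
Final wavelength: λ' = 6.7677 + 3.7121 = 10.4798 pm
Final photon energy: E' = hc/λ' = 118.3083 keV

Electron kinetic energy:
K_e = E - E' = 183.2000 - 118.3083 = 64.8917 keV

(Intermediate values are shown rounded; full precision is carried through to the final answer.)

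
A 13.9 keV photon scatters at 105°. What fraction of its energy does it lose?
0.0331 (or 3.31%)

Calculate initial and final photon energies:

Initial: E₀ = 13.9 keV → λ₀ = 89.1973 pm
Compton shift: Δλ = 3.0543 pm
Final wavelength: λ' = 92.2516 pm
Final energy: E' = 13.4398 keV

Fractional energy loss:
(E₀ - E')/E₀ = (13.9000 - 13.4398)/13.9000
= 0.4602/13.9000
= 0.0331
= 3.31%

(Intermediate values are shown rounded; full precision is carried through to the final answer.)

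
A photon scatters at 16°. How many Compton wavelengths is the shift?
0.0387 λ_C

The Compton shift formula is:
Δλ = λ_C(1 - cos θ)

Dividing both sides by λ_C:
Δλ/λ_C = 1 - cos θ

For θ = 16°:
Δλ/λ_C = 1 - cos(16°)
Δλ/λ_C = 1 - 0.9613
Δλ/λ_C = 0.0387

This means the shift is 0.0387 × λ_C = 0.0940 pm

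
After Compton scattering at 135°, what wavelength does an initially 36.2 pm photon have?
40.3420 pm

Using the Compton formula: λ' = λ + λ_C(1 − cos θ)

For θ = 135°, cos θ = -√2/2 (exact) ≈ -0.7071, so:
1 − cos 135° = 1 − (-√2/2) ≈ 1.7071

Δλ = λ_C × 1.7071 = 2.4263 × 1.7071 = 4.1420 pm

λ' = 36.2 + 4.1420 = 40.3420 pm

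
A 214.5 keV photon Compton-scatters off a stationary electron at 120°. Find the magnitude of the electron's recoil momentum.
1.6172e-22 kg·m/s

The electron is initially at rest, so by conservation of momentum:
p⃗_e = p⃗₀ − p⃗'  (incident photon momentum minus scattered photon momentum)

Photon momentum magnitudes (p = h/λ = E/c):
λ₀ = hc/E₀ = 5.7801 pm → p₀ = h/λ₀ = 1.1463e-22 kg·m/s
Δλ = λ_C(1 − cos 120°) = 3.6395 pm
λ' = 9.4196 pm → p' = h/λ' = 7.0343e-23 kg·m/s

The scattered photon makes angle θ = 120° with the incident direction, so by the law of cosines:
|p⃗_e|² = p₀² + p'² − 2p₀p'cos θ
|p⃗_e|² = (1.1463e-22)² + (7.0343e-23)² − 2·1.1463e-22·7.0343e-23·cos(120°)
|p⃗_e| = 1.6172e-22 kg·m/s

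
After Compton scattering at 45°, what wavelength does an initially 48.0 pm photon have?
48.7106 pm

Using the Compton formula: λ' = λ + λ_C(1 − cos θ)

For θ = 45°, cos θ = √2/2 (exact) ≈ 0.7071, so:
1 − cos 45° = 1 − (√2/2) ≈ 0.2929

Δλ = λ_C × 0.2929 = 2.4263 × 0.2929 = 0.7106 pm

λ' = 48.0 + 0.7106 = 48.7106 pm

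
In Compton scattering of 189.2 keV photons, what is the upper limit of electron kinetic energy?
80.4962 keV

Maximum energy transfer occurs at θ = 180° (backscattering).

Initial photon: E₀ = 189.2 keV → λ₀ = 6.5531 pm

Maximum Compton shift (at 180°):
Δλ_max = 2λ_C = 2 × 2.4263 = 4.8526 pm

Final wavelength:
λ' = 6.5531 + 4.8526 = 11.4057 pm

Minimum photon energy (maximum energy to electron):
E'_min = hc/λ' = 108.7038 keV

Maximum electron kinetic energy:
K_max = E₀ - E'_min = 189.2000 - 108.7038 = 80.4962 keV

(Intermediate values are shown rounded; full precision is carried through to the final answer.)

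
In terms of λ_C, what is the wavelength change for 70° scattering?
0.6580 λ_C

The Compton shift formula is:
Δλ = λ_C(1 - cos θ)

Dividing both sides by λ_C:
Δλ/λ_C = 1 - cos θ

For θ = 70°:
Δλ/λ_C = 1 - cos(70°)
Δλ/λ_C = 1 - 0.3420
Δλ/λ_C = 0.6580

This means the shift is 0.6580 × λ_C = 1.5965 pm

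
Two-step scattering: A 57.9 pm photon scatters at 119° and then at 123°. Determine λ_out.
65.2504 pm

Apply Compton shift twice:

First scattering at θ₁ = 119°:
Δλ₁ = λ_C(1 - cos(119°))
Δλ₁ = 2.4263 × 1.4848
Δλ₁ = 3.6026 pm

After first scattering:
λ₁ = 57.9 + 3.6026 = 61.5026 pm

Second scattering at θ₂ = 123°:
Δλ₂ = λ_C(1 - cos(123°))
Δλ₂ = 2.4263 × 1.5446
Δλ₂ = 3.7478 pm

Final wavelength:
λ₂ = 61.5026 + 3.7478 = 65.2504 pm

Total shift: Δλ_total = 3.6026 + 3.7478 = 7.3504 pm

(Intermediate values are shown rounded; full precision is carried through to the final answer.)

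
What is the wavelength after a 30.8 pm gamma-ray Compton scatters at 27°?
31.0645 pm

Using the Compton scattering formula:
λ' = λ + Δλ = λ + λ_C(1 - cos θ)

Given:
- Initial wavelength λ = 30.8 pm
- Scattering angle θ = 27°
- Compton wavelength λ_C ≈ 2.4263 pm

Calculate the shift:
Δλ = 2.4263 × (1 - cos(27°))
Δλ = 2.4263 × 0.1090
Δλ = 0.2645 pm

Final wavelength:
λ' = 30.8 + 0.2645 = 31.0645 pm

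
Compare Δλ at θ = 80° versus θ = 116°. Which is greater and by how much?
116° produces the larger shift by a factor of 1.741

Calculate both shifts using Δλ = λ_C(1 - cos θ):

For θ₁ = 80°:
Δλ₁ = 2.4263 × (1 - cos(80°))
Δλ₁ = 2.4263 × 0.8264
Δλ₁ = 2.0050 pm

For θ₂ = 116°:
Δλ₂ = 2.4263 × (1 - cos(116°))
Δλ₂ = 2.4263 × 1.4384
Δλ₂ = 3.4899 pm

The 116° angle produces the larger shift.
Ratio: 3.4899/2.0050 = 1.741

(Intermediate values are shown rounded; full precision is carried through to the final answer.)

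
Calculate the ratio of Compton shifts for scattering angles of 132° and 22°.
132° produces the larger shift by a factor of 22.923

Calculate both shifts using Δλ = λ_C(1 - cos θ):

For θ₁ = 22°:
Δλ₁ = 2.4263 × (1 - cos(22°))
Δλ₁ = 2.4263 × 0.0728
Δλ₁ = 0.1767 pm

For θ₂ = 132°:
Δλ₂ = 2.4263 × (1 - cos(132°))
Δλ₂ = 2.4263 × 1.6691
Δλ₂ = 4.0498 pm

The 132° angle produces the larger shift.
Ratio: 4.0498/0.1767 = 22.923

(Intermediate values are shown rounded; full precision is carried through to the final answer.)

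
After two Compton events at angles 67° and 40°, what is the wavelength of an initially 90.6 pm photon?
92.6459 pm

Apply Compton shift twice:

First scattering at θ₁ = 67°:
Δλ₁ = λ_C(1 - cos(67°))
Δλ₁ = 2.4263 × 0.6093
Δλ₁ = 1.4783 pm

After first scattering:
λ₁ = 90.6 + 1.4783 = 92.0783 pm

Second scattering at θ₂ = 40°:
Δλ₂ = λ_C(1 - cos(40°))
Δλ₂ = 2.4263 × 0.2340
Δλ₂ = 0.5676 pm

Final wavelength:
λ₂ = 92.0783 + 0.5676 = 92.6459 pm

Total shift: Δλ_total = 1.4783 + 0.5676 = 2.0459 pm

(Intermediate values are shown rounded; full precision is carried through to the final answer.)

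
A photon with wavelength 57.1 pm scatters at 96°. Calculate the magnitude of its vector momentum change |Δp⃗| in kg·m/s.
1.6864e-23 kg·m/s

Photon momentum magnitude is p = h/λ.

Initial momentum:
p₀ = h/λ = 6.6261e-34/5.7100e-11 = 1.1604e-23 kg·m/s

After scattering:
λ' = λ + Δλ = 57.1 + 2.6799 = 59.7799 pm
p' = h/λ' = 6.6261e-34/5.9780e-11 = 1.1084e-23 kg·m/s

Momentum is a vector; the scattered photon's direction makes angle θ = 96° with the incident direction. The magnitude of the vector change Δp⃗ = p⃗₀ − p⃗' is found from the law of cosines:
|Δp⃗|² = p₀² + p'² − 2p₀p'cos θ
|Δp⃗|² = (1.1604e-23)² + (1.1084e-23)² − 2·1.1604e-23·1.1084e-23·cos(96°)
|Δp⃗| = 1.6864e-23 kg·m/s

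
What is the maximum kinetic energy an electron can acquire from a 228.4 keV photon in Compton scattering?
107.8045 keV

Maximum energy transfer occurs at θ = 180° (backscattering).

Initial photon: E₀ = 228.4 keV → λ₀ = 5.4284 pm

Maximum Compton shift (at 180°):
Δλ_max = 2λ_C = 2 × 2.4263 = 4.8526 pm

Final wavelength:
λ' = 5.4284 + 4.8526 = 10.2810 pm

Minimum photon energy (maximum energy to electron):
E'_min = hc/λ' = 120.5955 keV

Maximum electron kinetic energy:
K_max = E₀ - E'_min = 228.4000 - 120.5955 = 107.8045 keV

(Intermediate values are shown rounded; full precision is carried through to the final answer.)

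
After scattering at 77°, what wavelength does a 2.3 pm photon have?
4.1805 pm

Using the Compton scattering formula:
λ' = λ + Δλ = λ + λ_C(1 - cos θ)

Given:
- Initial wavelength λ = 2.3 pm
- Scattering angle θ = 77°
- Compton wavelength λ_C ≈ 2.4263 pm

Calculate the shift:
Δλ = 2.4263 × (1 - cos(77°))
Δλ = 2.4263 × 0.7750
Δλ = 1.8805 pm

Final wavelength:
λ' = 2.3 + 1.8805 = 4.1805 pm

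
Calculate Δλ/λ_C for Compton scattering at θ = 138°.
1.7431 λ_C

The Compton shift formula is:
Δλ = λ_C(1 - cos θ)

Dividing both sides by λ_C:
Δλ/λ_C = 1 - cos θ

For θ = 138°:
Δλ/λ_C = 1 - cos(138°)
Δλ/λ_C = 1 - -0.7431
Δλ/λ_C = 1.7431

This means the shift is 1.7431 × λ_C = 4.2294 pm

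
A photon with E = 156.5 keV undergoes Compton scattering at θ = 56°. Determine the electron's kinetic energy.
18.6149 keV

By energy conservation: K_e = E_initial - E_final

First find the scattered photon energy:
Initial wavelength: λ = hc/E = 7.9223 pm
Compton shift: Δλ = λ_C(1 - cos(56°)) = 1.0695 pm
Final wavelength: λ' = 7.9223 + 1.0695 = 8.9918 pm
Final photon energy: E' = hc/λ' = 137.8851 keV

Electron kinetic energy:
K_e = E - E' = 156.5000 - 137.8851 = 18.6149 keV

(Intermediate values are shown rounded; full precision is carried through to the final answer.)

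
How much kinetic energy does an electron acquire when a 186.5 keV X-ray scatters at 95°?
52.9787 keV

By energy conservation: K_e = E_initial - E_final

First find the scattered photon energy:
Initial wavelength: λ = hc/E = 6.6479 pm
Compton shift: Δλ = λ_C(1 - cos(95°)) = 2.6378 pm
Final wavelength: λ' = 6.6479 + 2.6378 = 9.2857 pm
Final photon energy: E' = hc/λ' = 133.5213 keV

Electron kinetic energy:
K_e = E - E' = 186.5000 - 133.5213 = 52.9787 keV

(Intermediate values are shown rounded; full precision is carried through to the final answer.)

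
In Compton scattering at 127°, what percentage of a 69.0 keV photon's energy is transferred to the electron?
0.1778 (or 17.78%)

Calculate initial and final photon energies:

Initial: E₀ = 69.0 keV → λ₀ = 17.9687 pm
Compton shift: Δλ = 3.8865 pm
Final wavelength: λ' = 21.8552 pm
Final energy: E' = 56.7298 keV

Fractional energy loss:
(E₀ - E')/E₀ = (69.0000 - 56.7298)/69.0000
= 12.2702/69.0000
= 0.1778
= 17.78%

(Intermediate values are shown rounded; full precision is carried through to the final answer.)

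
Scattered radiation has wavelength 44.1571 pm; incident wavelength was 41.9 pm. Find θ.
86.00°

First find the wavelength shift:
Δλ = λ' - λ = 44.1571 - 41.9 = 2.2571 pm

Using Δλ = λ_C(1 - cos θ), with λ_C = h/(m_e·c) ≈ 2.42631024 pm:
cos θ = 1 - Δλ/λ_C
cos θ = 1 - 2.2571/2.42631024
cos θ = 0.069740

θ = arccos(0.069740)
θ = 86.00°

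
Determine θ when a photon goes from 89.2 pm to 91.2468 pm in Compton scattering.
81.00°

First find the wavelength shift:
Δλ = λ' - λ = 91.2468 - 89.2 = 2.0468 pm

Using Δλ = λ_C(1 - cos θ), with λ_C = h/(m_e·c) ≈ 2.42631024 pm:
cos θ = 1 - Δλ/λ_C
cos θ = 1 - 2.0468/2.42631024
cos θ = 0.156415

θ = arccos(0.156415)
θ = 81.00°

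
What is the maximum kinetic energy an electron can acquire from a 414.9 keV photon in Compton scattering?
256.7753 keV

Maximum energy transfer occurs at θ = 180° (backscattering).

Initial photon: E₀ = 414.9 keV → λ₀ = 2.9883 pm

Maximum Compton shift (at 180°):
Δλ_max = 2λ_C = 2 × 2.4263 = 4.8526 pm

Final wavelength:
λ' = 2.9883 + 4.8526 = 7.8409 pm

Minimum photon energy (maximum energy to electron):
E'_min = hc/λ' = 158.1247 keV

Maximum electron kinetic energy:
K_max = E₀ - E'_min = 414.9000 - 158.1247 = 256.7753 keV

(Intermediate values are shown rounded; full precision is carried through to the final answer.)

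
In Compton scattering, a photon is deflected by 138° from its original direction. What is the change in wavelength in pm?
4.2294 pm

Using the Compton scattering formula:
Δλ = λ_C(1 - cos θ)

where λ_C = h/(m_e·c) ≈ 2.4263 pm is the Compton wavelength of an electron.

For θ = 138°:
cos(138°) = -0.7431
1 - cos(138°) = 1.7431

Δλ = 2.4263 × 1.7431
Δλ = 4.2294 pm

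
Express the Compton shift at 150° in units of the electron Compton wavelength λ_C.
1.8660 λ_C

The Compton shift formula is:
Δλ = λ_C(1 - cos θ)

Dividing both sides by λ_C:
Δλ/λ_C = 1 - cos θ

For θ = 150°:
Δλ/λ_C = 1 - cos(150°)
Δλ/λ_C = 1 - -0.8660
Δλ/λ_C = 1.8660

This means the shift is 1.8660 × λ_C = 4.5276 pm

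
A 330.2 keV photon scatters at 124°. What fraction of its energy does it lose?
0.5019 (or 50.19%)

Calculate initial and final photon energies:

Initial: E₀ = 330.2 keV → λ₀ = 3.7548 pm
Compton shift: Δλ = 3.7831 pm
Final wavelength: λ' = 7.5379 pm
Final energy: E' = 164.4809 keV

Fractional energy loss:
(E₀ - E')/E₀ = (330.2000 - 164.4809)/330.2000
= 165.7191/330.2000
= 0.5019
= 50.19%

(Intermediate values are shown rounded; full precision is carried through to the final answer.)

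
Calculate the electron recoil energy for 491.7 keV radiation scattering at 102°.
264.3024 keV

By energy conservation: K_e = E_initial - E_final

First find the scattered photon energy:
Initial wavelength: λ = hc/E = 2.5215 pm
Compton shift: Δλ = λ_C(1 - cos(102°)) = 2.9308 pm
Final wavelength: λ' = 2.5215 + 2.9308 = 5.4523 pm
Final photon energy: E' = hc/λ' = 227.3976 keV

Electron kinetic energy:
K_e = E - E' = 491.7000 - 227.3976 = 264.3024 keV

(Intermediate values are shown rounded; full precision is carried through to the final answer.)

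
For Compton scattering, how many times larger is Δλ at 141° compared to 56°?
141° produces the larger shift by a factor of 4.032

Calculate both shifts using Δλ = λ_C(1 - cos θ):

For θ₁ = 56°:
Δλ₁ = 2.4263 × (1 - cos(56°))
Δλ₁ = 2.4263 × 0.4408
Δλ₁ = 1.0695 pm

For θ₂ = 141°:
Δλ₂ = 2.4263 × (1 - cos(141°))
Δλ₂ = 2.4263 × 1.7771
Δλ₂ = 4.3119 pm

The 141° angle produces the larger shift.
Ratio: 4.3119/1.0695 = 4.032

(Intermediate values are shown rounded; full precision is carried through to the final answer.)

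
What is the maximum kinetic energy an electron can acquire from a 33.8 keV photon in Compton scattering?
3.9490 keV

Maximum energy transfer occurs at θ = 180° (backscattering).

Initial photon: E₀ = 33.8 keV → λ₀ = 36.6817 pm

Maximum Compton shift (at 180°):
Δλ_max = 2λ_C = 2 × 2.4263 = 4.8526 pm

Final wavelength:
λ' = 36.6817 + 4.8526 = 41.5343 pm

Minimum photon energy (maximum energy to electron):
E'_min = hc/λ' = 29.8510 keV

Maximum electron kinetic energy:
K_max = E₀ - E'_min = 33.8000 - 29.8510 = 3.9490 keV

(Intermediate values are shown rounded; full precision is carried through to the final answer.)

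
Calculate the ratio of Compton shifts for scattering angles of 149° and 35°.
149° produces the larger shift by a factor of 10.269

Calculate both shifts using Δλ = λ_C(1 - cos θ):

For θ₁ = 35°:
Δλ₁ = 2.4263 × (1 - cos(35°))
Δλ₁ = 2.4263 × 0.1808
Δλ₁ = 0.4388 pm

For θ₂ = 149°:
Δλ₂ = 2.4263 × (1 - cos(149°))
Δλ₂ = 2.4263 × 1.8572
Δλ₂ = 4.5061 pm

The 149° angle produces the larger shift.
Ratio: 4.5061/0.4388 = 10.269

(Intermediate values are shown rounded; full precision is carried through to the final answer.)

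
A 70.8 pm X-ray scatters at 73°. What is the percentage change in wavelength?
2.4250%

Calculate the Compton shift:
Δλ = λ_C(1 - cos(73°))
Δλ = 2.4263 × (1 - cos(73°))
Δλ = 2.4263 × 0.7076
Δλ = 1.7169 pm

Percentage change:
(Δλ/λ₀) × 100 = (1.7169/70.8) × 100
= 2.4250%

(Intermediate values are shown rounded; full precision is carried through to the final answer.)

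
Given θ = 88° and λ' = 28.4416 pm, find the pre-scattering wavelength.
26.1000 pm

From λ' = λ + Δλ, we have λ = λ' - Δλ

First calculate the Compton shift:
Δλ = λ_C(1 - cos θ)
Δλ = 2.4263 × (1 - cos(88°))
Δλ = 2.4263 × 0.9651
Δλ = 2.3416 pm

Initial wavelength:
λ = λ' - Δλ
λ = 28.4416 - 2.3416
λ = 26.1000 pm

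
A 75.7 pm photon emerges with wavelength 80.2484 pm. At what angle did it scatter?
151.00°

First find the wavelength shift:
Δλ = λ' - λ = 80.2484 - 75.7 = 4.5484 pm

Using Δλ = λ_C(1 - cos θ), with λ_C = h/(m_e·c) ≈ 2.42631024 pm:
cos θ = 1 - Δλ/λ_C
cos θ = 1 - 4.5484/2.42631024
cos θ = -0.874616

θ = arccos(-0.874616)
θ = 151.00°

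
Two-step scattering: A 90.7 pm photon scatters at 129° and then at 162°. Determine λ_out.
99.3871 pm

Apply Compton shift twice:

First scattering at θ₁ = 129°:
Δλ₁ = λ_C(1 - cos(129°))
Δλ₁ = 2.4263 × 1.6293
Δλ₁ = 3.9532 pm

After first scattering:
λ₁ = 90.7 + 3.9532 = 94.6532 pm

Second scattering at θ₂ = 162°:
Δλ₂ = λ_C(1 - cos(162°))
Δλ₂ = 2.4263 × 1.9511
Δλ₂ = 4.7339 pm

Final wavelength:
λ₂ = 94.6532 + 4.7339 = 99.3871 pm

Total shift: Δλ_total = 3.9532 + 4.7339 = 8.6871 pm

(Intermediate values are shown rounded; full precision is carried through to the final answer.)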